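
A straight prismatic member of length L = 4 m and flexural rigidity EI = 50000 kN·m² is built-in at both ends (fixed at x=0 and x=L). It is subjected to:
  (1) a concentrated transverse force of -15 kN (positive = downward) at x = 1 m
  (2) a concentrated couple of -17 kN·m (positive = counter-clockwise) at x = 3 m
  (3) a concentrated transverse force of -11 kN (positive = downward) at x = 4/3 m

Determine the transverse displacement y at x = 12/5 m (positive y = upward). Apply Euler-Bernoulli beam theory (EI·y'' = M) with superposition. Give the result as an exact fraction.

Load 1 — point force P=-15 kN at a=1 m (b=L-a=3):
  y_1 = -Pa²(L-x)²(3bL-(3b+a)(L-x))/(6L³EI)  [x>a] = -(-15)·1²·(4-(12/5))²·(3·3·4-(3·3+1)·(4-(12/5)))/(6·4³·50000) = 1/25000 m
Load 2 — applied couple M₀=-17 kN·m at a=3 m (b=L-a=1):
  y_2 = (R_Ax³/6 - M_Ax²/2)/EI  [x≤a] with R_A=-153/32, M_A=-85/16 = ((-153/32)·(12/5)³/6 - (-85/16)·(12/5)²/2)/50000 = 1071/12500000 m
Load 3 — point force P=-11 kN at a=4/3 m (b=L-a=8/3):
  y_3 = -Pa²(L-x)²(3bL-(3b+a)(L-x))/(6L³EI)  [x>a] = -(-11)·(4/3)²·(4-(12/5))²·(3·(8/3)·4-(3·(8/3)+(4/3))·(4-(12/5)))/(6·4³·50000) = 1408/31640625 m
Superposition: y = Σ y_i = 172307/1012500000 m ≈ 0.000170 m

y(12/5) = 172307/1012500000 m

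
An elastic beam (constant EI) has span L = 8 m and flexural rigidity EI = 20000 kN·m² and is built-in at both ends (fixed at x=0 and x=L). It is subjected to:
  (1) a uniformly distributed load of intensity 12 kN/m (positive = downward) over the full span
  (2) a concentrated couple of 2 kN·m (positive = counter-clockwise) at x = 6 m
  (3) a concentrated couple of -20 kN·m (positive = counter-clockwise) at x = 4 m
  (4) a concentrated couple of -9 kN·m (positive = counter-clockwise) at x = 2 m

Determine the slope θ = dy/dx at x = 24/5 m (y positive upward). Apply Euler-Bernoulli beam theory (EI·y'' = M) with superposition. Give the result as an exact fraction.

θ(24/5) = 3017/2500000 rad

Load 1 — uniform load w=12 kN/m over full span:
  θ_1 = -wx(L-x)(L-2x)/(12EI) = -12·(24/5)·(8-(24/5))·(8-2·(24/5))/(12·20000) = 96/78125 rad
Load 2 — applied couple M₀=2 kN·m at a=6 m (b=L-a=2):
  θ_2 = (R_Ax²/2 - M_Ax)/EI  [x≤a] with R_A=9/32, M_A=5/8 = ((9/32)·(24/5)²/2 - (5/8)·(24/5))/20000 = 3/250000 rad
Load 3 — applied couple M₀=-20 kN·m at a=4 m (b=L-a=4):
  θ_3 = (R_Ax²/2 - M_Ax - M₀(x-a))/EI  [x>a] with R_A=-15/4, M_A=-5 = ((-15/4)·(24/5)²/2 - (-5)·(24/5) - (-20)·((24/5)-4))/20000 = -1/6250 rad
Load 4 — applied couple M₀=-9 kN·m at a=2 m (b=L-a=6):
  θ_4 = (R_Ax²/2 - M_Ax - M₀(x-a))/EI  [x>a] with R_A=-81/64, M_A=27/16 = ((-81/64)·(24/5)²/2 - (27/16)·(24/5) - (-9)·((24/5)-2))/20000 = 63/500000 rad
Superposition: θ = Σ θ_i = 3017/2500000 rad ≈ 0.001207 rad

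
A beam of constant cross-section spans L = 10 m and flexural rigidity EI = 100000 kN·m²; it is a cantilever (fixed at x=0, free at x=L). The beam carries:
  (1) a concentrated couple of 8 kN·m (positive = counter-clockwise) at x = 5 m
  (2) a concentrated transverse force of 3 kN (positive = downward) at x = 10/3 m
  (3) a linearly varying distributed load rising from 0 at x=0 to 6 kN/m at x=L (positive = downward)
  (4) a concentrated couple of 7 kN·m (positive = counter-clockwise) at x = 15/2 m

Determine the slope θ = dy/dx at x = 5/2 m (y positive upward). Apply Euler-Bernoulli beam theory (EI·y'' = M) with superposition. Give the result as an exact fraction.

Load 1 — applied couple M₀=8 kN·m at a=5 m (b=L-a=5):
  θ_1 = M₀x/EI  [x≤a] = 8·(5/2)/100000 = 1/5000 rad
Load 2 — point force P=3 kN at a=10/3 m (b=L-a=20/3):
  θ_2 = -Px(2a-x)/(2EI)  [x≤a] = -3·(5/2)·(2·(10/3)-(5/2))/(2·100000) = -1/6400 rad
Load 3 — triangular load w₀=6 kN/m (0→w₀ over full span):
  θ_3 = (w₀Lx²/4-w₀L²x/3-w₀x⁴/(24L))/EI = (6·10·(5/2)²/4-6·10²·(5/2)/3-6·(5/2)⁴/(24·10))/100000 = -417/102400 rad
Load 4 — applied couple M₀=7 kN·m at a=15/2 m (b=L-a=5/2):
  θ_4 = M₀x/EI  [x≤a] = 7·(5/2)/100000 = 7/40000 rad
Superposition: θ = Σ θ_i = -1973/512000 rad ≈ -0.003854 rad

θ(5/2) = -1973/512000 rad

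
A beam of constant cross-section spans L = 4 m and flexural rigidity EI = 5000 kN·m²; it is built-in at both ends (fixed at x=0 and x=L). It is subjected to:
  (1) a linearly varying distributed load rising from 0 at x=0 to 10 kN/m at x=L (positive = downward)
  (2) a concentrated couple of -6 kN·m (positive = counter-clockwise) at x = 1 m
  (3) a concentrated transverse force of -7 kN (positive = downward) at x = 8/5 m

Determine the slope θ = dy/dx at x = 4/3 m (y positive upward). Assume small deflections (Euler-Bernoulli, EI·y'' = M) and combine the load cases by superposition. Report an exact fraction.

θ(4/3) = -53551/151875000 rad

Load 1 — triangular load w₀=10 kN/m (0→w₀ over full span):
  θ_1 = -w₀(2x(L-x)(L-2x)(x+2L)+x²(L-x)²)/(120LEI) = -10·(2·(4/3)·(4-(4/3))·(4-2·(4/3))·((4/3)+2·4)+(4/3)²·(4-(4/3))²)/(120·4·5000) = -64/151875 rad
Load 2 — applied couple M₀=-6 kN·m at a=1 m (b=L-a=3):
  θ_2 = (R_Ax²/2 - M_Ax - M₀(x-a))/EI  [x>a] with R_A=-27/16, M_A=9/8 = ((-27/16)·(4/3)²/2 - (9/8)·(4/3) - (-6)·((4/3)-1))/5000 = -1/5000 rad
Load 3 — point force P=-7 kN at a=8/5 m (b=L-a=12/5):
  θ_3 = -Pb²x(2aL-(3a+b)x)/(2L³EI)  [x≤a] = -(-7)·(12/5)²·(4/3)·(2·(8/5)·4-(3·(8/5)+(12/5))·(4/3))/(2·4³·5000) = 21/78125 rad
Superposition: θ = Σ θ_i = -53551/151875000 rad ≈ -0.000353 rad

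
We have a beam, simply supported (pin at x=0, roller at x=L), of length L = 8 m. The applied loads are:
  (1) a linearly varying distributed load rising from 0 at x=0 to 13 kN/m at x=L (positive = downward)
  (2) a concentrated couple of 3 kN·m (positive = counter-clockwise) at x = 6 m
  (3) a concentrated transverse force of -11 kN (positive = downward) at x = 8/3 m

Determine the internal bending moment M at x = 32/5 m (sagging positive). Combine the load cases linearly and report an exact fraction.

Load 1 — triangular load w₀=13 kN/m (0→w₀ over full span):
  M_1 = w₀Lx/6 - w₀x³/(6L) = 13·8·(32/5)/6 - 13·(32/5)³/(6·8) = 4992/125 kN·m
Load 2 — applied couple M₀=3 kN·m at a=6 m (b=L-a=2):
  M_2 = M₀x/L - M₀  [x>a] = 3·(32/5)/8 - 3 = -3/5 kN·m
Load 3 — point force P=-11 kN at a=8/3 m (b=L-a=16/3):
  M_3 = Pa(L-x)/L  [x>a] = (-11)·(8/3)·(8-(32/5))/8 = -88/15 kN·m
Superposition: M = Σ M_i = 12551/375 kN·m ≈ 33.469333 kN·m

M(32/5) = 12551/375 kN·m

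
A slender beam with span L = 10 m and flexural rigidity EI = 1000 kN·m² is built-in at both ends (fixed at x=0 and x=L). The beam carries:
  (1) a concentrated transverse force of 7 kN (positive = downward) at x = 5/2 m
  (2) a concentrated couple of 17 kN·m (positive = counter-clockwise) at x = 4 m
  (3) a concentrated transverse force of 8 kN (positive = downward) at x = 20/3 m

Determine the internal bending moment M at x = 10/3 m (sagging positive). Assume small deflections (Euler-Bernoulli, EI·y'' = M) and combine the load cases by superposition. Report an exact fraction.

Load 1 — point force P=7 kN at a=5/2 m (b=L-a=15/2):
  M_1 = Pa²(a+3b)(L-x)/L³ - Pa²b/L²  [x>a] = 7·(5/2)²·((5/2)+3·(15/2))·(10-(10/3))/10³ - 7·(5/2)²·(15/2)/10² = 385/96 kN·m
Load 2 — applied couple M₀=17 kN·m at a=4 m (b=L-a=6):
  M_2 = R_Ax - M_A  [x≤a] with R_A=306/125, M_A=51/25 = (306/125)·(10/3) - (51/25) = 153/25 kN·m
Load 3 — point force P=8 kN at a=20/3 m (b=L-a=10/3):
  M_3 = Pb²(3a+b)x/L³ - Pab²/L²  [x≤a] = 8·(10/3)²·(3·(20/3)+(10/3))·(10/3)/10³ - 8·(20/3)·(10/3)²/10² = 80/81 kN·m
Superposition: M = Σ M_i = 720451/64800 kN·m ≈ 11.118071 kN·m

M(10/3) = 720451/64800 kN·m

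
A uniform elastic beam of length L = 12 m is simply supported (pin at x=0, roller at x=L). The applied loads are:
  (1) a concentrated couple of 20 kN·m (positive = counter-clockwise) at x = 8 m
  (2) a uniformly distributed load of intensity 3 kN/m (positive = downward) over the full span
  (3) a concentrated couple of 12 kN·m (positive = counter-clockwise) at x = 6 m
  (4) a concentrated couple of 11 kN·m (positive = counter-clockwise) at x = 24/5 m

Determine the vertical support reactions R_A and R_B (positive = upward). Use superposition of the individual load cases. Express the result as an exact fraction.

R_A = 259/12 kN, R_B = 173/12 kN

Load 1 — applied couple M₀=20 kN·m at a=8 m (b=L-a=4):
  R_A = M₀/L = 20/12 = 5/3 kN
  R_B = -M₀/L = -20/12 = -5/3 kN
Load 2 — uniform load w=3 kN/m over full span:
  R_A = wL/2 = 3·12/2 = 18 kN
  R_B = wL/2 = 3·12/2 = 18 kN
Load 3 — applied couple M₀=12 kN·m at a=6 m (b=L-a=6):
  R_A = M₀/L = 12/12 = 1 kN
  R_B = -M₀/L = -12/12 = -1 kN
Load 4 — applied couple M₀=11 kN·m at a=24/5 m (b=L-a=36/5):
  R_A = M₀/L = 11/12 kN
  R_B = -M₀/L = -11/12 kN
Superposition: R_A = 259/12 kN, R_B = 173/12 kN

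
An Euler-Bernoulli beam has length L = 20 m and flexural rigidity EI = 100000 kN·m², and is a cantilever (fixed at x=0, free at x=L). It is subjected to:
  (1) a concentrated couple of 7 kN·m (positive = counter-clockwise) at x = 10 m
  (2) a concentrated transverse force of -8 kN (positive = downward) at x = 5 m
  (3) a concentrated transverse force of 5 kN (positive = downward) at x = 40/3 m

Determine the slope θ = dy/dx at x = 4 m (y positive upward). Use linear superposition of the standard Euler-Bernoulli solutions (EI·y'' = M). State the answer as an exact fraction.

Load 1 — applied couple M₀=7 kN·m at a=10 m (b=L-a=10):
  θ_1 = M₀x/EI  [x≤a] = 7·4/100000 = 7/25000 rad
Load 2 — point force P=-8 kN at a=5 m (b=L-a=15):
  θ_2 = -Px(2a-x)/(2EI)  [x≤a] = -(-8)·4·(2·5-4)/(2·100000) = 3/3125 rad
Load 3 — point force P=5 kN at a=40/3 m (b=L-a=20/3):
  θ_3 = -Px(2a-x)/(2EI)  [x≤a] = -5·4·(2·(40/3)-4)/(2·100000) = -17/7500 rad
Superposition: θ = Σ θ_i = -77/75000 rad ≈ -0.001027 rad

θ(4) = -77/75000 rad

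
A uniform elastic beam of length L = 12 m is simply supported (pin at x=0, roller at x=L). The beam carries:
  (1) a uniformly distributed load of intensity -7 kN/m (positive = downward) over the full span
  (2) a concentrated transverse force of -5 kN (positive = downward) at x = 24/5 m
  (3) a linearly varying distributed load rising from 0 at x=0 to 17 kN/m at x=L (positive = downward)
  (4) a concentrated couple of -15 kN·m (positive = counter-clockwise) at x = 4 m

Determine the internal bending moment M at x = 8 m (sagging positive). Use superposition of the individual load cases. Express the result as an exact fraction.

M(8) = 325/9 kN·m

Load 1 — uniform load w=-7 kN/m over full span:
  M_1 = wx(L-x)/2 = (-7)·8·(12-8)/2 = -112 kN·m
Load 2 — point force P=-5 kN at a=24/5 m (b=L-a=36/5):
  M_2 = Pa(L-x)/L  [x>a] = (-5)·(24/5)·(12-8)/12 = -8 kN·m
Load 3 — triangular load w₀=17 kN/m (0→w₀ over full span):
  M_3 = w₀Lx/6 - w₀x³/(6L) = 17·12·8/6 - 17·8³/(6·12) = 1360/9 kN·m
Load 4 — applied couple M₀=-15 kN·m at a=4 m (b=L-a=8):
  M_4 = M₀x/L - M₀  [x>a] = (-15)·8/12 - (-15) = 5 kN·m
Superposition: M = Σ M_i = 325/9 kN·m ≈ 36.111111 kN·m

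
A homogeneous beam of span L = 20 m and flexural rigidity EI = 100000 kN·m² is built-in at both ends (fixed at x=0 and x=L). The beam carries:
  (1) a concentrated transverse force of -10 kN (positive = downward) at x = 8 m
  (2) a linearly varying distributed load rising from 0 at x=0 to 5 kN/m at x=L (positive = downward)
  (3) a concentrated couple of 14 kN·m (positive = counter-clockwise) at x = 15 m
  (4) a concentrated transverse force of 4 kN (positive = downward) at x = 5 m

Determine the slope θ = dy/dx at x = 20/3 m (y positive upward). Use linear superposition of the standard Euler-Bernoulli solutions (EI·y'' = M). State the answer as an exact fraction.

θ(20/3) = -24521/24300000 rad

Load 1 — point force P=-10 kN at a=8 m (b=L-a=12):
  θ_1 = -Pb²x(2aL-(3a+b)x)/(2L³EI)  [x≤a] = -(-10)·12²·(20/3)·(2·8·20-(3·8+12)·(20/3))/(2·20³·100000) = 3/6250 rad
Load 2 — triangular load w₀=5 kN/m (0→w₀ over full span):
  θ_2 = -w₀(2x(L-x)(L-2x)(x+2L)+x²(L-x)²)/(120LEI) = -5·(2·(20/3)·(20-(20/3))·(20-2·(20/3))·((20/3)+2·20)+(20/3)²·(20-(20/3))²)/(120·20·100000) = -8/6075 rad
Load 3 — applied couple M₀=14 kN·m at a=15 m (b=L-a=5):
  θ_3 = (R_Ax²/2 - M_Ax)/EI  [x≤a] with R_A=63/80, M_A=35/8 = ((63/80)·(20/3)²/2 - (35/8)·(20/3))/100000 = -7/60000 rad
Load 4 — point force P=4 kN at a=5 m (b=L-a=15):
  θ_4 = Pa²(L-x)(2bL-(3b+a)(L-x))/(2L³EI)  [x>a] = 4·5²·(20-(20/3))·(2·15·20-(3·15+5)·(20-(20/3)))/(2·20³·100000) = -1/18000 rad
Superposition: θ = Σ θ_i = -24521/24300000 rad ≈ -0.001009 rad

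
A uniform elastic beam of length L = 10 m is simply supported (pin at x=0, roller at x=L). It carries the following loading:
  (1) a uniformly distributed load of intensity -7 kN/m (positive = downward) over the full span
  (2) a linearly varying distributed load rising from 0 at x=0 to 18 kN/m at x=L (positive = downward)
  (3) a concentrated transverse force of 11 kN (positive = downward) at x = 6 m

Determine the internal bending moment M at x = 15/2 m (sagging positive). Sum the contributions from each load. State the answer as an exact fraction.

Load 1 — uniform load w=-7 kN/m over full span:
  M_1 = wx(L-x)/2 = (-7)·(15/2)·(10-(15/2))/2 = -525/8 kN·m
Load 2 — triangular load w₀=18 kN/m (0→w₀ over full span):
  M_2 = w₀Lx/6 - w₀x³/(6L) = 18·10·(15/2)/6 - 18·(15/2)³/(6·10) = 1575/16 kN·m
Load 3 — point force P=11 kN at a=6 m (b=L-a=4):
  M_3 = Pa(L-x)/L  [x>a] = 11·6·(10-(15/2))/10 = 33/2 kN·m
Superposition: M = Σ M_i = 789/16 kN·m ≈ 49.312500 kN·m

M(15/2) = 789/16 kN·m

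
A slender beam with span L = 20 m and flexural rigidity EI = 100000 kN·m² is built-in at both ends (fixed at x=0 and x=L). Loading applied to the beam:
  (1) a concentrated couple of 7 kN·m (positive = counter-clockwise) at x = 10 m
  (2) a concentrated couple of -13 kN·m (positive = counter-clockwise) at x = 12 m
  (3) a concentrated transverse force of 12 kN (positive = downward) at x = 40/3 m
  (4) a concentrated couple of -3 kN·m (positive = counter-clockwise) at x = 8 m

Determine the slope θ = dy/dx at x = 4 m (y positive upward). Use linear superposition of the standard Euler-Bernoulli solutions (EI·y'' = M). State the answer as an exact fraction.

Load 1 — applied couple M₀=7 kN·m at a=10 m (b=L-a=10):
  θ_1 = (R_Ax²/2 - M_Ax)/EI  [x≤a] with R_A=21/40, M_A=7/4 = ((21/40)·4²/2 - (7/4)·4)/100000 = -7/250000 rad
Load 2 — applied couple M₀=-13 kN·m at a=12 m (b=L-a=8):
  θ_2 = (R_Ax²/2 - M_Ax)/EI  [x≤a] with R_A=-117/125, M_A=-104/25 = ((-117/125)·4²/2 - (-104/25)·4)/100000 = 143/1562500 rad
Load 3 — point force P=12 kN at a=40/3 m (b=L-a=20/3):
  θ_3 = -Pb²x(2aL-(3a+b)x)/(2L³EI)  [x≤a] = -12·(20/3)²·4·(2·(40/3)·20-(3·(40/3)+(20/3))·4)/(2·20³·100000) = -13/28125 rad
Load 4 — applied couple M₀=-3 kN·m at a=8 m (b=L-a=12):
  θ_4 = (R_Ax²/2 - M_Ax)/EI  [x≤a] with R_A=-27/125, M_A=-9/25 = ((-27/125)·4²/2 - (-9/25)·4)/100000 = -9/3125000 rad
Superposition: θ = Σ θ_i = -22589/56250000 rad ≈ -0.000402 rad

θ(4) = -22589/56250000 rad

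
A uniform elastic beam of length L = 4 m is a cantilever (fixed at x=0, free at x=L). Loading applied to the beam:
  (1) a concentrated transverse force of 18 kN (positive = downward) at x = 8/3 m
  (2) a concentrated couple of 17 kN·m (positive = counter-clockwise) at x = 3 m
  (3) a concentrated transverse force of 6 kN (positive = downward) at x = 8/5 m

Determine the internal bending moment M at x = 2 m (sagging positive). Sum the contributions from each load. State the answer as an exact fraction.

Load 1 — point force P=18 kN at a=8/3 m (b=L-a=4/3):
  M_1 = -P(a-x)  [x≤a] = -18·((8/3)-2) = -12 kN·m
Load 2 — applied couple M₀=17 kN·m at a=3 m (b=L-a=1):
  M_2 = M₀  [x≤a] = 17 = 17 kN·m
Load 3 — point force P=6 kN at a=8/5 m (b=L-a=12/5):
  M_3 = 0  [x>a] = 0 kN·m
Superposition: M = Σ M_i = 5 kN·m ≈ 5.000000 kN·m

M(2) = 5 kN·m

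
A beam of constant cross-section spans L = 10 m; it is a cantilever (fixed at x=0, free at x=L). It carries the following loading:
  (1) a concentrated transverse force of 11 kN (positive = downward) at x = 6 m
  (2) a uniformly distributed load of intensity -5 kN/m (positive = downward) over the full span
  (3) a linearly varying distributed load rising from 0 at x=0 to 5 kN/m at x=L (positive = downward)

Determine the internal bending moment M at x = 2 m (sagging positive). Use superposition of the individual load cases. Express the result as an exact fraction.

Load 1 — point force P=11 kN at a=6 m (b=L-a=4):
  M_1 = -P(a-x)  [x≤a] = -11·(6-2) = -44 kN·m
Load 2 — uniform load w=-5 kN/m over full span:
  M_2 = -w(L-x)²/2 = -(-5)·(10-2)²/2 = 160 kN·m
Load 3 — triangular load w₀=5 kN/m (0→w₀ over full span):
  M_3 = w₀Lx/2 - w₀L²/3 - w₀x³/(6L) = 5·10·2/2 - 5·10²/3 - 5·2³/(6·10) = -352/3 kN·m
Superposition: M = Σ M_i = -4/3 kN·m ≈ -1.333333 kN·m

M(2) = -4/3 kN·m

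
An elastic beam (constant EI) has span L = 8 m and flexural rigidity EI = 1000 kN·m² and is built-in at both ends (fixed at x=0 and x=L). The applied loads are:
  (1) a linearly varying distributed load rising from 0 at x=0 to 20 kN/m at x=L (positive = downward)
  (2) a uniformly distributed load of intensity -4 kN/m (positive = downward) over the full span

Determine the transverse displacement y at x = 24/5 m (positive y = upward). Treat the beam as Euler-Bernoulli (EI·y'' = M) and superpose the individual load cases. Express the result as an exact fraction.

y(24/5) = -24576/390625 m

Load 1 — triangular load w₀=20 kN/m (0→w₀ over full span):
  y_1 = -w₀x²(L-x)²(x+2L)/(120LEI) = -20·(24/5)²·(8-(24/5))²·((24/5)+2·8)/(120·8·1000) = -39936/390625 m
Load 2 — uniform load w=-4 kN/m over full span:
  y_2 = -wx²(L-x)²/(24EI) = -(-4)·(24/5)²·(8-(24/5))²/(24·1000) = 3072/78125 m
Superposition: y = Σ y_i = -24576/390625 m ≈ -0.062915 m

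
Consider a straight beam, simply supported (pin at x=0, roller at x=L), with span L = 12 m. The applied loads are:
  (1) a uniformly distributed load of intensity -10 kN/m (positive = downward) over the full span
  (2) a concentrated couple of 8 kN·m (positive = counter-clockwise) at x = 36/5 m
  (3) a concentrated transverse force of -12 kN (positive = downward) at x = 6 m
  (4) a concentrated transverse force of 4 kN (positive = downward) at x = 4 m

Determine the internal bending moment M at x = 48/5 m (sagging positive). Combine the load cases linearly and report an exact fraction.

M(48/5) = -128 kN·m

Load 1 — uniform load w=-10 kN/m over full span:
  M_1 = wx(L-x)/2 = (-10)·(48/5)·(12-(48/5))/2 = -576/5 kN·m
Load 2 — applied couple M₀=8 kN·m at a=36/5 m (b=L-a=24/5):
  M_2 = M₀x/L - M₀  [x>a] = 8·(48/5)/12 - 8 = -8/5 kN·m
Load 3 — point force P=-12 kN at a=6 m (b=L-a=6):
  M_3 = Pa(L-x)/L  [x>a] = (-12)·6·(12-(48/5))/12 = -72/5 kN·m
Load 4 — point force P=4 kN at a=4 m (b=L-a=8):
  M_4 = Pa(L-x)/L  [x>a] = 4·4·(12-(48/5))/12 = 16/5 kN·m
Superposition: M = Σ M_i = -128 kN·m ≈ -128.000000 kN·m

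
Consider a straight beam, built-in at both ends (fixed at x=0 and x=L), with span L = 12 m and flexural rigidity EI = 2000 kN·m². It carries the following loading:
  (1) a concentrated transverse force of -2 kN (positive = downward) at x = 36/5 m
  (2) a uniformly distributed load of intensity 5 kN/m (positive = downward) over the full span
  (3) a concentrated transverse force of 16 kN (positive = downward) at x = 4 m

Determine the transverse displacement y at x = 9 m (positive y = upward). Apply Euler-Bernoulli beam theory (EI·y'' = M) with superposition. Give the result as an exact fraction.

Load 1 — point force P=-2 kN at a=36/5 m (b=L-a=24/5):
  y_1 = -Pa²(L-x)²(3bL-(3b+a)(L-x))/(6L³EI)  [x>a] = -(-2)·(36/5)²·(12-9)²·(3·(24/5)·12-(3·(24/5)+(36/5))·(12-9))/(6·12³·2000) = 243/50000 m
Load 2 — uniform load w=5 kN/m over full span:
  y_2 = -wx²(L-x)²/(24EI) = -5·9²·(12-9)²/(24·2000) = -243/3200 m
Load 3 — point force P=16 kN at a=4 m (b=L-a=8):
  y_3 = -Pa²(L-x)²(3bL-(3b+a)(L-x))/(6L³EI)  [x>a] = -16·4²·(12-9)²·(3·8·12-(3·8+4)·(12-9))/(6·12³·2000) = -17/750 m
Superposition: y = Σ y_i = -112493/1200000 m ≈ -0.093744 m

y(9) = -112493/1200000 m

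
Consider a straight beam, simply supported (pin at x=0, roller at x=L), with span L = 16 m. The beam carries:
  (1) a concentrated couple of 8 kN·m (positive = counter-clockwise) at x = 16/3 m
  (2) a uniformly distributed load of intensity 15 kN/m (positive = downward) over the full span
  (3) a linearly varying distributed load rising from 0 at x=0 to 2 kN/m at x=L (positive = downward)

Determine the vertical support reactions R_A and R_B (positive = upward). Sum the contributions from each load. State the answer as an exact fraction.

R_A = 755/6 kN, R_B = 781/6 kN

Load 1 — applied couple M₀=8 kN·m at a=16/3 m (b=L-a=32/3):
  R_A = M₀/L = 8/16 = 1/2 kN
  R_B = -M₀/L = -8/16 = -1/2 kN
Load 2 — uniform load w=15 kN/m over full span:
  R_A = wL/2 = 15·16/2 = 120 kN
  R_B = wL/2 = 15·16/2 = 120 kN
Load 3 — triangular load w₀=2 kN/m (0→w₀ over full span):
  R_A = w₀L/6 = 2·16/6 = 16/3 kN
  R_B = w₀L/3 = 2·16/3 = 32/3 kN
Superposition: R_A = 755/6 kN, R_B = 781/6 kN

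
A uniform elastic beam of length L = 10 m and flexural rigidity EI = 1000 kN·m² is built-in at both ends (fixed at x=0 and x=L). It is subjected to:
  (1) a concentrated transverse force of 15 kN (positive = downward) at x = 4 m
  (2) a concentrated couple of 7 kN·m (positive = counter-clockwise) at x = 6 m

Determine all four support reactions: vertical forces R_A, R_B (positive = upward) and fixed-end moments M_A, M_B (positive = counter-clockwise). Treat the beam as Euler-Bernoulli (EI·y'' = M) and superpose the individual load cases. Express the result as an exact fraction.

R_A = 1341/125 kN, M_A = 596/25 kN·m, R_B = 534/125 kN, M_B = -339/25 kN·m

Load 1 — point force P=15 kN at a=4 m (b=L-a=6):
  R_A = Pb²(3a+b)/L³ = 15·6²·(3·4+6)/10³ = 243/25 kN
  M_A = Pab²/L² = 15·4·6²/10² = 108/5 kN·m
  R_B = Pa²(a+3b)/L³ = 15·4²·(4+3·6)/10³ = 132/25 kN
  M_B = -Pa²b/L² = -15·4²·6/10² = -72/5 kN·m
Load 2 — applied couple M₀=7 kN·m at a=6 m (b=L-a=4):
  R_A = 6M₀ab/L³ = 6·7·6·4/10³ = 126/125 kN
  M_A = M₀b(2a-b)/L² = 7·4·(2·6-4)/10² = 56/25 kN·m
  R_B = -6M₀ab/L³ = -6·7·6·4/10³ = -126/125 kN
  M_B = M₀a(2b-a)/L² = 7·6·(2·4-6)/10² = 21/25 kN·m
Superposition: R_A = 1341/125 kN, M_A = 596/25 kN·m, R_B = 534/125 kN, M_B = -339/25 kN·m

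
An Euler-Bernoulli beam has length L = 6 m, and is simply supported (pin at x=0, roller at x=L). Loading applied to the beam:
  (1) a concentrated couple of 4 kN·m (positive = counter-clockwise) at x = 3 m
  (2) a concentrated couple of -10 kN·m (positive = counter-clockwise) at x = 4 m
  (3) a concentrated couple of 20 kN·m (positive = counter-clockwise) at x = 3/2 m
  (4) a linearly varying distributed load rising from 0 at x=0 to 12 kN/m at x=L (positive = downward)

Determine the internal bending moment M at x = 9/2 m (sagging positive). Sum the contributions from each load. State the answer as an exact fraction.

M(9/2) = 161/8 kN·m

Load 1 — applied couple M₀=4 kN·m at a=3 m (b=L-a=3):
  M_1 = M₀x/L - M₀  [x>a] = 4·(9/2)/6 - 4 = -1 kN·m
Load 2 — applied couple M₀=-10 kN·m at a=4 m (b=L-a=2):
  M_2 = M₀x/L - M₀  [x>a] = (-10)·(9/2)/6 - (-10) = 5/2 kN·m
Load 3 — applied couple M₀=20 kN·m at a=3/2 m (b=L-a=9/2):
  M_3 = M₀x/L - M₀  [x>a] = 20·(9/2)/6 - 20 = -5 kN·m
Load 4 — triangular load w₀=12 kN/m (0→w₀ over full span):
  M_4 = w₀Lx/6 - w₀x³/(6L) = 12·6·(9/2)/6 - 12·(9/2)³/(6·6) = 189/8 kN·m
Superposition: M = Σ M_i = 161/8 kN·m ≈ 20.125000 kN·m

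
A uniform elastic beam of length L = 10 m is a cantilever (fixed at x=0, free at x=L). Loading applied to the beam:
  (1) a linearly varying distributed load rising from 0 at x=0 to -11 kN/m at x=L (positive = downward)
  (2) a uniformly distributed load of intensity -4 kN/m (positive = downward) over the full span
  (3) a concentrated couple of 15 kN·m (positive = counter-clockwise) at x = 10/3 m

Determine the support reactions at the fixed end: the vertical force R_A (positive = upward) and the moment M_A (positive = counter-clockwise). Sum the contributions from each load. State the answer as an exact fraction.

Load 1 — triangular load w₀=-11 kN/m (0→w₀ over full span):
  R_A = w₀L/2 = (-11)·10/2 = -55 kN
  M_A = w₀L²/3 = (-11)·10²/3 = -1100/3 kN·m
Load 2 — uniform load w=-4 kN/m over full span:
  R_A = wL = (-4)·10 = -40 kN
  M_A = wL²/2 = (-4)·10²/2 = -200 kN·m
Load 3 — applied couple M₀=15 kN·m at a=10/3 m (b=L-a=20/3):
  R_A = 0 kN
  M_A = -M₀ = -15 kN·m
Superposition: R_A = -95 kN, M_A = -1745/3 kN·m

R_A = -95 kN, M_A = -1745/3 kN·m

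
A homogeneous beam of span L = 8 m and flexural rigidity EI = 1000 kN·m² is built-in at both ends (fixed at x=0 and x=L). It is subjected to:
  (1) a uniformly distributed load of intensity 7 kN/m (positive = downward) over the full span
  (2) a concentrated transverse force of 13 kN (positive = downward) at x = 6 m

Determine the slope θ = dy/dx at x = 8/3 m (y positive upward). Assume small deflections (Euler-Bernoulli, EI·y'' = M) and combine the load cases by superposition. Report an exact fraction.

Load 1 — uniform load w=7 kN/m over full span:
  θ_1 = -wx(L-x)(L-2x)/(12EI) = -7·(8/3)·(8-(8/3))·(8-2·(8/3))/(12·1000) = -224/10125 rad
Load 2 — point force P=13 kN at a=6 m (b=L-a=2):
  θ_2 = -Pb²x(2aL-(3a+b)x)/(2L³EI)  [x≤a] = -13·2²·(8/3)·(2·6·8-(3·6+2)·(8/3))/(2·8³·1000) = -13/2250 rad
Superposition: θ = Σ θ_i = -113/4050 rad ≈ -0.027901 rad

θ(8/3) = -113/4050 rad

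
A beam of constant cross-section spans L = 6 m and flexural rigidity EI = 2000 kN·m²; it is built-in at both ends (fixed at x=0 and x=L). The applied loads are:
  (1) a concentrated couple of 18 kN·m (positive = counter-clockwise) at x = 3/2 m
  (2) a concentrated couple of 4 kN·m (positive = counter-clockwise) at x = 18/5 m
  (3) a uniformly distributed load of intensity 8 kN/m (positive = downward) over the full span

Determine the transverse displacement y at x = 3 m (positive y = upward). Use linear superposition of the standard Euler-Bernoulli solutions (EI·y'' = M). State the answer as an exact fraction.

y(3) = -3663/400000 m

Load 1 — applied couple M₀=18 kN·m at a=3/2 m (b=L-a=9/2):
  y_1 = (R_Ax³/6 - M_Ax²/2 - M₀(x-a)²/2)/EI  [x>a] with R_A=27/8, M_A=-27/8 = ((27/8)·3³/6 - (-27/8)·3²/2 - 18·(3-(3/2))²/2)/2000 = 81/16000 m
Load 2 — applied couple M₀=4 kN·m at a=18/5 m (b=L-a=12/5):
  y_2 = (R_Ax³/6 - M_Ax²/2)/EI  [x≤a] with R_A=24/25, M_A=32/25 = ((24/25)·3³/6 - (32/25)·3²/2)/2000 = -9/12500 m
Load 3 — uniform load w=8 kN/m over full span:
  y_3 = -wx²(L-x)²/(24EI) = -8·3²·(6-3)²/(24·2000) = -27/2000 m
Superposition: y = Σ y_i = -3663/400000 m ≈ -0.009158 m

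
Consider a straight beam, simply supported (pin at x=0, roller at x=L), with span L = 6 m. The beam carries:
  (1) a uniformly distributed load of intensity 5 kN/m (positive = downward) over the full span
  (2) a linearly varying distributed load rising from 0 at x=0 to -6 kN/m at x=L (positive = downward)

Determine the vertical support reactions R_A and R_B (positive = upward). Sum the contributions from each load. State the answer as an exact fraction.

Load 1 — uniform load w=5 kN/m over full span:
  R_A = wL/2 = 5·6/2 = 15 kN
  R_B = wL/2 = 5·6/2 = 15 kN
Load 2 — triangular load w₀=-6 kN/m (0→w₀ over full span):
  R_A = w₀L/6 = (-6)·6/6 = -6 kN
  R_B = w₀L/3 = (-6)·6/3 = -12 kN
Superposition: R_A = 9 kN, R_B = 3 kN

R_A = 9 kN, R_B = 3 kN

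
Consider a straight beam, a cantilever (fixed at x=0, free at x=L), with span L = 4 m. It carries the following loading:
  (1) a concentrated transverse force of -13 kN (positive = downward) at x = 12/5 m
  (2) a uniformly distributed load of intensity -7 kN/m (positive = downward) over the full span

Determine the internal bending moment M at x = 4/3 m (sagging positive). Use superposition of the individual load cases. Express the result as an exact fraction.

Load 1 — point force P=-13 kN at a=12/5 m (b=L-a=8/5):
  M_1 = -P(a-x)  [x≤a] = -(-13)·((12/5)-(4/3)) = 208/15 kN·m
Load 2 — uniform load w=-7 kN/m over full span:
  M_2 = -w(L-x)²/2 = -(-7)·(4-(4/3))²/2 = 224/9 kN·m
Superposition: M = Σ M_i = 1744/45 kN·m ≈ 38.755556 kN·m

M(4/3) = 1744/45 kN·m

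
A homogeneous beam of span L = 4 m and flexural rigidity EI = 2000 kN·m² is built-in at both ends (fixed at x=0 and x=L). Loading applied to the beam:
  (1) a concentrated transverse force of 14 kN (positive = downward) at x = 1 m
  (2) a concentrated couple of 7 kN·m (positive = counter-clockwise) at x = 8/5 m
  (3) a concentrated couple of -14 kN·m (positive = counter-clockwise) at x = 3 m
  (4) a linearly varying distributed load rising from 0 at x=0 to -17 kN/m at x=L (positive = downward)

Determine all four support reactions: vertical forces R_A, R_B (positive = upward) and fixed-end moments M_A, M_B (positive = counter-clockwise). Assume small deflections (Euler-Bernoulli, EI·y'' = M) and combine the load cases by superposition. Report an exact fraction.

Load 1 — point force P=14 kN at a=1 m (b=L-a=3):
  R_A = Pb²(3a+b)/L³ = 14·3²·(3·1+3)/4³ = 189/16 kN
  M_A = Pab²/L² = 14·1·3²/4² = 63/8 kN·m
  R_B = Pa²(a+3b)/L³ = 14·1²·(1+3·3)/4³ = 35/16 kN
  M_B = -Pa²b/L² = -14·1²·3/4² = -21/8 kN·m
Load 2 — applied couple M₀=7 kN·m at a=8/5 m (b=L-a=12/5):
  R_A = 6M₀ab/L³ = 6·7·(8/5)·(12/5)/4³ = 63/25 kN
  M_A = M₀b(2a-b)/L² = 7·(12/5)·(2·(8/5)-(12/5))/4² = 21/25 kN·m
  R_B = -6M₀ab/L³ = -6·7·(8/5)·(12/5)/4³ = -63/25 kN
  M_B = M₀a(2b-a)/L² = 7·(8/5)·(2·(12/5)-(8/5))/4² = 56/25 kN·m
Load 3 — applied couple M₀=-14 kN·m at a=3 m (b=L-a=1):
  R_A = 6M₀ab/L³ = 6·(-14)·3·1/4³ = -63/16 kN
  M_A = M₀b(2a-b)/L² = (-14)·1·(2·3-1)/4² = -35/8 kN·m
  R_B = -6M₀ab/L³ = -6·(-14)·3·1/4³ = 63/16 kN
  M_B = M₀a(2b-a)/L² = (-14)·3·(2·1-3)/4² = 21/8 kN·m
Load 4 — triangular load w₀=-17 kN/m (0→w₀ over full span):
  R_A = 3w₀L/20 = 3·(-17)·4/20 = -51/5 kN
  M_A = w₀L²/30 = (-17)·4²/30 = -136/15 kN·m
  R_B = 7w₀L/20 = 7·(-17)·4/20 = -119/5 kN
  M_B = -w₀L²/20 = -(-17)·4²/20 = 68/5 kN·m
Superposition: R_A = 39/200 kN, M_A = -709/150 kN·m, R_B = -4039/200 kN, M_B = 396/25 kN·m

R_A = 39/200 kN, M_A = -709/150 kN·m, R_B = -4039/200 kN, M_B = 396/25 kN·m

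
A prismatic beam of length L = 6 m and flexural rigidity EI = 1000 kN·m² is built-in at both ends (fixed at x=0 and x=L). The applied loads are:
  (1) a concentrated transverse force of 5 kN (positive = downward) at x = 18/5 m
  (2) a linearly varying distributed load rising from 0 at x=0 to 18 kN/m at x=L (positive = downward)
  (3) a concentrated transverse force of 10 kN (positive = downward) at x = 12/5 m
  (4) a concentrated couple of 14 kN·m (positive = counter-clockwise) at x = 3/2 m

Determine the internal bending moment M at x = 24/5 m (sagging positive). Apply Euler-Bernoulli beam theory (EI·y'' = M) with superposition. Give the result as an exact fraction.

Load 1 — point force P=5 kN at a=18/5 m (b=L-a=12/5):
  M_1 = Pa²(a+3b)(L-x)/L³ - Pa²b/L²  [x>a] = 5·(18/5)²·((18/5)+3·(12/5))·(6-(24/5))/6³ - 5·(18/5)²·(12/5)/6² = -54/125 kN·m
Load 2 — triangular load w₀=18 kN/m (0→w₀ over full span):
  M_2 = 3w₀Lx/20 - w₀L²/30 - w₀x³/(6L) = 3·18·6·(24/5)/20 - 18·6²/30 - 18·(24/5)³/(6·6) = 108/125 kN·m
Load 3 — point force P=10 kN at a=12/5 m (b=L-a=18/5):
  M_3 = Pa²(a+3b)(L-x)/L³ - Pa²b/L²  [x>a] = 10·(12/5)²·((12/5)+3·(18/5))·(6-(24/5))/6³ - 10·(12/5)²·(18/5)/6² = -192/125 kN·m
Load 4 — applied couple M₀=14 kN·m at a=3/2 m (b=L-a=9/2):
  M_4 = R_Ax - M_A - M₀  [x>a] with R_A=21/8, M_A=-21/8 = (21/8)·(24/5) - (-21/8) - 14 = 49/40 kN·m
Superposition: M = Σ M_i = 121/1000 kN·m ≈ 0.121000 kN·m

M(24/5) = 121/1000 kN·m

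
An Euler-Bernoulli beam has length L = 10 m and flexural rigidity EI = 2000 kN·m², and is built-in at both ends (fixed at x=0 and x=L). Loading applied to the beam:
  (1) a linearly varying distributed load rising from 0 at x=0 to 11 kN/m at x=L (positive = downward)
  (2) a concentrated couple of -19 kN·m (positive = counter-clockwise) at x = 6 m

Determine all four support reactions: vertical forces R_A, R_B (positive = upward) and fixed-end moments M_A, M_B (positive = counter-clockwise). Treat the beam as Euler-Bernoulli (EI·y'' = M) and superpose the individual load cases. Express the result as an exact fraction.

Load 1 — triangular load w₀=11 kN/m (0→w₀ over full span):
  R_A = 3w₀L/20 = 3·11·10/20 = 33/2 kN
  M_A = w₀L²/30 = 11·10²/30 = 110/3 kN·m
  R_B = 7w₀L/20 = 7·11·10/20 = 77/2 kN
  M_B = -w₀L²/20 = -11·10²/20 = -55 kN·m
Load 2 — applied couple M₀=-19 kN·m at a=6 m (b=L-a=4):
  R_A = 6M₀ab/L³ = 6·(-19)·6·4/10³ = -342/125 kN
  M_A = M₀b(2a-b)/L² = (-19)·4·(2·6-4)/10² = -152/25 kN·m
  R_B = -6M₀ab/L³ = -6·(-19)·6·4/10³ = 342/125 kN
  M_B = M₀a(2b-a)/L² = (-19)·6·(2·4-6)/10² = -57/25 kN·m
Superposition: R_A = 3441/250 kN, M_A = 2294/75 kN·m, R_B = 10309/250 kN, M_B = -1432/25 kN·m

R_A = 3441/250 kN, M_A = 2294/75 kN·m, R_B = 10309/250 kN, M_B = -1432/25 kN·m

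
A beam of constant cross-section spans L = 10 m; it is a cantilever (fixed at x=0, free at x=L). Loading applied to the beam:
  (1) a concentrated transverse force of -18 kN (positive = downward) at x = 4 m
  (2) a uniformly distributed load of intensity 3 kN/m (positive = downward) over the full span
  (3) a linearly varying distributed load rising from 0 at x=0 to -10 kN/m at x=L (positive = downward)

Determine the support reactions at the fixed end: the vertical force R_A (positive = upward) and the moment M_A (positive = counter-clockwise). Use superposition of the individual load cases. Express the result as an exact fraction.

Load 1 — point force P=-18 kN at a=4 m (b=L-a=6):
  R_A = P = (-18) = -18 kN
  M_A = Pa = (-18)·4 = -72 kN·m
Load 2 — uniform load w=3 kN/m over full span:
  R_A = wL = 3·10 = 30 kN
  M_A = wL²/2 = 3·10²/2 = 150 kN·m
Load 3 — triangular load w₀=-10 kN/m (0→w₀ over full span):
  R_A = w₀L/2 = (-10)·10/2 = -50 kN
  M_A = w₀L²/3 = (-10)·10²/3 = -1000/3 kN·m
Superposition: R_A = -38 kN, M_A = -766/3 kN·m

R_A = -38 kN, M_A = -766/3 kN·m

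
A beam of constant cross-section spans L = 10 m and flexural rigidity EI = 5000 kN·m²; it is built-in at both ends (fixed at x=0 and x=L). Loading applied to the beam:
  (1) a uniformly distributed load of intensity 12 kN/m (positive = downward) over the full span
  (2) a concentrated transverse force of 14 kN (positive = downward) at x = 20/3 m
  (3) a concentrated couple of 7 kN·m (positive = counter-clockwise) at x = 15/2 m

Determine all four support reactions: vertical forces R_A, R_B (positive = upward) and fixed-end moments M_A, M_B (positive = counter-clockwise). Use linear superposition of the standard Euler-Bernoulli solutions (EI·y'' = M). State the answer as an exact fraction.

Load 1 — uniform load w=12 kN/m over full span:
  R_A = wL/2 = 12·10/2 = 60 kN
  M_A = wL²/12 = 12·10²/12 = 100 kN·m
  R_B = wL/2 = 12·10/2 = 60 kN
  M_B = -wL²/12 = -12·10²/12 = -100 kN·m
Load 2 — point force P=14 kN at a=20/3 m (b=L-a=10/3):
  R_A = Pb²(3a+b)/L³ = 14·(10/3)²·(3·(20/3)+(10/3))/10³ = 98/27 kN
  M_A = Pab²/L² = 14·(20/3)·(10/3)²/10² = 280/27 kN·m
  R_B = Pa²(a+3b)/L³ = 14·(20/3)²·((20/3)+3·(10/3))/10³ = 280/27 kN
  M_B = -Pa²b/L² = -14·(20/3)²·(10/3)/10² = -560/27 kN·m
Load 3 — applied couple M₀=7 kN·m at a=15/2 m (b=L-a=5/2):
  R_A = 6M₀ab/L³ = 6·7·(15/2)·(5/2)/10³ = 63/80 kN
  M_A = M₀b(2a-b)/L² = 7·(5/2)·(2·(15/2)-(5/2))/10² = 35/16 kN·m
  R_B = -6M₀ab/L³ = -6·7·(15/2)·(5/2)/10³ = -63/80 kN
  M_B = M₀a(2b-a)/L² = 7·(15/2)·(2·(5/2)-(15/2))/10² = -21/16 kN·m
Superposition: R_A = 139141/2160 kN, M_A = 48625/432 kN·m, R_B = 150299/2160 kN, M_B = -52727/432 kN·m

R_A = 139141/2160 kN, M_A = 48625/432 kN·m, R_B = 150299/2160 kN, M_B = -52727/432 kN·m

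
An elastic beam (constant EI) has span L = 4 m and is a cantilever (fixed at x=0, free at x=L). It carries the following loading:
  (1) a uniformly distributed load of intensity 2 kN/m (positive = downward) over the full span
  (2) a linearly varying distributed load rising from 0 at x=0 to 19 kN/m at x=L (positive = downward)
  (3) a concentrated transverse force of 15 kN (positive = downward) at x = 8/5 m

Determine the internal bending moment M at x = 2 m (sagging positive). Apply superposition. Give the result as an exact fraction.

Load 1 — uniform load w=2 kN/m over full span:
  M_1 = -w(L-x)²/2 = -2·(4-2)²/2 = -4 kN·m
Load 2 — triangular load w₀=19 kN/m (0→w₀ over full span):
  M_2 = w₀Lx/2 - w₀L²/3 - w₀x³/(6L) = 19·4·2/2 - 19·4²/3 - 19·2³/(6·4) = -95/3 kN·m
Load 3 — point force P=15 kN at a=8/5 m (b=L-a=12/5):
  M_3 = 0  [x>a] = 0 kN·m
Superposition: M = Σ M_i = -107/3 kN·m ≈ -35.666667 kN·m

M(2) = -107/3 kN·m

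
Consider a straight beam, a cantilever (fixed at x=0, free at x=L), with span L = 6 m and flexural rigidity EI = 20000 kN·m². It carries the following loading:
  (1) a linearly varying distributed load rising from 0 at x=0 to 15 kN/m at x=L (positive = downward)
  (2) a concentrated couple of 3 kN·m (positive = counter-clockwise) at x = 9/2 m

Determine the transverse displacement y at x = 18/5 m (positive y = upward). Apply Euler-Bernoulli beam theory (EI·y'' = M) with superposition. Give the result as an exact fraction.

Load 1 — triangular load w₀=15 kN/m (0→w₀ over full span):
  y_1 = (w₀Lx³/12-w₀L²x²/6-w₀x⁵/(120L))/EI = (15·6·(18/5)³/12-15·6²·(18/5)²/6-15·(18/5)⁵/(120·6))/20000 = -1295433/31250000 m
Load 2 — applied couple M₀=3 kN·m at a=9/2 m (b=L-a=3/2):
  y_2 = M₀x²/(2EI)  [x≤a] = 3·(18/5)²/(2·20000) = 243/250000 m
Superposition: y = Σ y_i = -632529/15625000 m ≈ -0.040482 m

y(18/5) = -632529/15625000 m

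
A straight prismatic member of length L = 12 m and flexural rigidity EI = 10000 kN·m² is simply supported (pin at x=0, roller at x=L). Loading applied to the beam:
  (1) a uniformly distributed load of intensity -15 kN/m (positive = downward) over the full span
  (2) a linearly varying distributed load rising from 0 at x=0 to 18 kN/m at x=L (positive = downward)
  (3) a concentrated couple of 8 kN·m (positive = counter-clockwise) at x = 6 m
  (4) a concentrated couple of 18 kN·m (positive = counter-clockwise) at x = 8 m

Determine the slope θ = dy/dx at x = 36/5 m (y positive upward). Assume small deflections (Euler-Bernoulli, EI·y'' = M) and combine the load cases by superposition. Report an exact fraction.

θ(36/5) = -10997/781250 rad

Load 1 — uniform load w=-15 kN/m over full span:
  θ_1 = -w(L³-6Lx²+4x³)/(24EI) = -(-15)·(12³-6·12·(36/5)²+4·(36/5)³)/(24·10000) = -999/31250 rad
Load 2 — triangular load w₀=18 kN/m (0→w₀ over full span):
  θ_2 = -w₀(7L⁴-30L²x²+15x⁴)/(360LEI) = -18·(7·12⁴-30·12²·(36/5)²+15·(36/5)⁴)/(360·12·10000) = 6264/390625 rad
Load 3 — applied couple M₀=8 kN·m at a=6 m (b=L-a=6):
  θ_3 = (M₀x²/(2L)-M₀(x-a)+C₁)/EI  [x>a] with C₁=M₀(3b²-L²)/(6L)=-4 = (8·(36/5)²/(2·12)-8·((36/5)-6)+(-4))/10000 = 23/62500 rad
Load 4 — applied couple M₀=18 kN·m at a=8 m (b=L-a=4):
  θ_4 = (M₀x²/(2L)+C₁)/EI  [x≤a] with C₁=M₀(3b²-L²)/(6L)=-24 = (18·(36/5)²/(2·12)+(-24))/10000 = 93/62500 rad
Superposition: θ = Σ θ_i = -10997/781250 rad ≈ -0.014076 rad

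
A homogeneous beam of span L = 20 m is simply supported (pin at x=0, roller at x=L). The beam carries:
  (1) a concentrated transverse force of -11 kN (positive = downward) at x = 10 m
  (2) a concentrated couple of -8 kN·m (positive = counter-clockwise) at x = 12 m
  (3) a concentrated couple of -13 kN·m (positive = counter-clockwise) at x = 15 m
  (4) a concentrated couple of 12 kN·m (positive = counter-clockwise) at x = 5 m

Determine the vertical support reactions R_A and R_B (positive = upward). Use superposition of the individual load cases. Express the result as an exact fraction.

Load 1 — point force P=-11 kN at a=10 m (b=L-a=10):
  R_A = Pb/L = (-11)·10/20 = -11/2 kN
  R_B = Pa/L = (-11)·10/20 = -11/2 kN
Load 2 — applied couple M₀=-8 kN·m at a=12 m (b=L-a=8):
  R_A = M₀/L = (-8)/20 = -2/5 kN
  R_B = -M₀/L = -(-8)/20 = 2/5 kN
Load 3 — applied couple M₀=-13 kN·m at a=15 m (b=L-a=5):
  R_A = M₀/L = (-13)/20 = -13/20 kN
  R_B = -M₀/L = -(-13)/20 = 13/20 kN
Load 4 — applied couple M₀=12 kN·m at a=5 m (b=L-a=15):
  R_A = M₀/L = 12/20 = 3/5 kN
  R_B = -M₀/L = -12/20 = -3/5 kN
Superposition: R_A = -119/20 kN, R_B = -101/20 kN

R_A = -119/20 kN, R_B = -101/20 kN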